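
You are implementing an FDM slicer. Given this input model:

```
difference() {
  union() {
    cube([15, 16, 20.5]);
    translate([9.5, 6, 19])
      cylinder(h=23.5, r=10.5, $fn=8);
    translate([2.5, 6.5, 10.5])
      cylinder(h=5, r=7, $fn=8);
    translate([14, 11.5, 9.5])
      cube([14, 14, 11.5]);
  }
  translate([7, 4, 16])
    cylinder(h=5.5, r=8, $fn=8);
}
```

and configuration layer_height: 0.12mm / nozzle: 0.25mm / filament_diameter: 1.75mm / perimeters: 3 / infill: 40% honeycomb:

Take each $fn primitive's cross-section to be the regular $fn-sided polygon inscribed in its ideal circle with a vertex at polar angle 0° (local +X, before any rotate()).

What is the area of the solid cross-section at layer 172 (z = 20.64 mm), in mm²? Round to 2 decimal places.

At z = 20.64 mm: the cube does not reach this height (z outside [0, 20.5]); the r=10.5 cylinder at (9.5, 6) gives a regular 8-gon of circumradius 10.5 (constant along its height) (area = (8/2)·10.500²·sin(360°/8) = 311.83 mm²); the cylinder at (2.5, 6.5) does not reach this height (z outside [10.5, 15.5]); the 14×14 cube at (14, 11.5) contributes its full rectangle (area 196.00 mm²); Taking the union: the regions partially overlap — summed areas 507.83 mm² minus the doubly-counted overlap 8.17 mm² gives 499.67 mm² — area = 499.67 mm²; the r=8 cylinder at (7, 4) gives a regular 8-gon of circumradius 8 (constant along its height) (area = (8/2)·8.000²·sin(360°/8) = 181.02 mm²); After the difference (first − rest): starting from that combined region (499.67 mm²), the r=8 cylinder at (7, 4) partially overlaps it — only the 173.01 mm² overlap (of its 181.02 mm²) is removed, clipping the outline — area = 326.66 mm². Overall, the cross-section is a single solid region. Net area = 326.66 mm².

326.66 mm²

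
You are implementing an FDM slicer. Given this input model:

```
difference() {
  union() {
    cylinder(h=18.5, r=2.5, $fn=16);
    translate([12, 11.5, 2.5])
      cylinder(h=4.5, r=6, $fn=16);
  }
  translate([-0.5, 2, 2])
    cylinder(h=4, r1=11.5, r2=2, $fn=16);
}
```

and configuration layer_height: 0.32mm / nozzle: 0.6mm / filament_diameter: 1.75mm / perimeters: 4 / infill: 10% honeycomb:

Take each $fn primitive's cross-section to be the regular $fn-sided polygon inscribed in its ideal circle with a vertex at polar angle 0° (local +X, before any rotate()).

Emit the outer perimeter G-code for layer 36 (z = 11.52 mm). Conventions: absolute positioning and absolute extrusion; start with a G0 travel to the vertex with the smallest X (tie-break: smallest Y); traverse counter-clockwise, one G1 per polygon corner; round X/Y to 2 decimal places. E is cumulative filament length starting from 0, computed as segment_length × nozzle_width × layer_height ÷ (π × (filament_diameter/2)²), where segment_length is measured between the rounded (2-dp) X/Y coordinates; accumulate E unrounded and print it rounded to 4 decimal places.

At z = 11.52 mm: the cylinder: section is a regular 16-gon, circumradius r=2.5; the cylinder at (12, 11.5) is not intersected at this z (z outside [2.5, 7]); Taking the union: only the r=2.5 cylinder is present, so the union is just that shape — 1 connected region; the cone at (-0.5, 2) is absent (z outside [2, 6]); Taking the first minus the rest: none of the subtracted shapes is present at this height, so that combined region is unchanged — 1 connected region. The outline is a single polygon with 16 vertices. Extrusion per mm of travel: 0.6 × 0.32 / (π × 0.875²) = 0.079824. Accumulating E over each segment gives final E = 1.2466.

G0 X-2.50 Y0.00 Z11.52
G1 X-2.31 Y-0.96 E0.0781
G1 X-1.77 Y-1.77 E0.1558
G1 X-0.96 Y-2.31 E0.2335
G1 X0.00 Y-2.50 E0.3117
G1 X0.96 Y-2.31 E0.3898
G1 X1.77 Y-1.77 E0.4675
G1 X2.31 Y-0.96 E0.5452
G1 X2.50 Y0.00 E0.6233
G1 X2.31 Y0.96 E0.7014
G1 X1.77 Y1.77 E0.7791
G1 X0.96 Y2.31 E0.8568
G1 X0.00 Y2.50 E0.9350
G1 X-0.96 Y2.31 E1.0131
G1 X-1.77 Y1.77 E1.0908
G1 X-2.31 Y0.96 E1.1685
G1 X-2.50 Y0.00 E1.2466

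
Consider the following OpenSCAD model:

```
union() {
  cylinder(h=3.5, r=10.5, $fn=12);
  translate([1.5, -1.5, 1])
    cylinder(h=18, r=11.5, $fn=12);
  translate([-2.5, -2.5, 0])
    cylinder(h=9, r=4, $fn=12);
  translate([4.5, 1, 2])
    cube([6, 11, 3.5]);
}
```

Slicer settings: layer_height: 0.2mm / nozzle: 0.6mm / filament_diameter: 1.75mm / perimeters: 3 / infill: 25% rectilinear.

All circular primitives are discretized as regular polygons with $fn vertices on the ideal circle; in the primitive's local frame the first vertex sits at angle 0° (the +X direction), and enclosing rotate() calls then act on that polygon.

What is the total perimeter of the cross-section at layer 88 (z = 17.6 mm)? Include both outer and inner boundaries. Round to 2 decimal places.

71.43 mm

At z = 17.6 mm: the cylinder is absent (z outside [0, 3.5]); the cylinder at (1.5, -1.5): section is a regular 12-gon, circumradius r=11.5 (perimeter = 2·12·11.500·sin(180°/12) = 71.43 mm); the cylinder at (-2.5, -2.5) is absent (z outside [0, 9]); the cube at (4.5, 1) is not intersected at this z (z outside [2, 5.5]); Merging all regions: only the r=11.5 cylinder at (1.5, -1.5) is present, so the union is just that shape — boundary = 71.43 mm. Overall, the cross-section is a single solid region. Total boundary length (outer) = 71.43 mm.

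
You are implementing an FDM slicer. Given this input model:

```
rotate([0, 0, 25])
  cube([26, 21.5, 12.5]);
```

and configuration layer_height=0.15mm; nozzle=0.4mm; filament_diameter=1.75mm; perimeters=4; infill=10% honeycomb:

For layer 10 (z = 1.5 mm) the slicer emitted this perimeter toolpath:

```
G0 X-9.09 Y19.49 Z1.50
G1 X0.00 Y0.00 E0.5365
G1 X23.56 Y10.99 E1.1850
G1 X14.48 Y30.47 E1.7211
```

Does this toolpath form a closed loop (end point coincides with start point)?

Start point (G0): (-9.09, 19.49). End point (last G1): the path does not return to the start — open.

no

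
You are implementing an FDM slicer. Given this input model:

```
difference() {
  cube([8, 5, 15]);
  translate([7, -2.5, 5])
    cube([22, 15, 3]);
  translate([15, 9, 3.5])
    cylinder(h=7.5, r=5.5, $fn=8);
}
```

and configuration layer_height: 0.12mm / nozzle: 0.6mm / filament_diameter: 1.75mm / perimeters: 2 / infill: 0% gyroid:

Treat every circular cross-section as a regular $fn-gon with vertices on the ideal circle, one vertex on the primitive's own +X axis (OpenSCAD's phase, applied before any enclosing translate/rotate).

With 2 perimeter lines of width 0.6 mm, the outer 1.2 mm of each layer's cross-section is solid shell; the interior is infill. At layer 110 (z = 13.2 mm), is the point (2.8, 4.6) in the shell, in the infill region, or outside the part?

At z = 13.2 mm: the cube (footprint 8×5) is included at this height; the cube at (7, -2.5) does not reach this height (z outside [5, 8]); the cylinder at (15, 9) is absent (z outside [3.5, 11]); Taking the first minus the rest: none of the subtracted shapes is present at this height, so the 8×5 cube is unchanged — 1 connected region. Overall, the cross-section is a single solid region. The nearest boundary edge runs (8.00, 5.00)→(0.00, 5.00); distance from the point to it = 0.40 mm. The point is inside the cross-section, 0.40 mm from the nearest boundary — within the 1.2 mm shell band (2 × 0.6).

shell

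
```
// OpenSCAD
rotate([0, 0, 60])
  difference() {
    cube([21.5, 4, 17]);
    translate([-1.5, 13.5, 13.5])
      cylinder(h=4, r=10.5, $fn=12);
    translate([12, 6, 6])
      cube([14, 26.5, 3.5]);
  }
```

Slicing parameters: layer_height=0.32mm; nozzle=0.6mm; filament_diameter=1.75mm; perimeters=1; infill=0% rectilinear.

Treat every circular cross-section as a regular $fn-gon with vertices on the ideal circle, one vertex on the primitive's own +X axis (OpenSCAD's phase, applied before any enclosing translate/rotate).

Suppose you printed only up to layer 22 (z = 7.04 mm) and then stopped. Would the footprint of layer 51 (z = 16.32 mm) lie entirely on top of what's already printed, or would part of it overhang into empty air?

Compare the two slices. At z = 7.04: the 21.5×4 cube contributes its full rectangle (area 86.00 mm²); the cylinder at (-1.5, 13.5) does not reach this height (z outside [13.5, 17.5]); the cube at (12, 6) (footprint 14×26.5) is included at this height (area 371.00 mm²); Taking the first minus the rest: starting from the 21.5×4 cube (86.00 mm²), the 14×26.5 cube at (12, 6) misses the remaining region (no effect) — area = 86.00 mm²; (rotated 60° about Z; rotation is an isometry so areas/perimeters/island counts are preserved). At z = 16.32: the cube is present — its section is the full 21.5×4 rectangle (area 86.00 mm²); the r=10.5 cylinder at (-1.5, 13.5) gives a regular 12-gon of circumradius 10.5 (constant along its height) (area = (12/2)·10.500²·sin(360°/12) = 330.75 mm²); the cube at (12, 6) is absent (z outside [6, 9.5]); After the difference (first − rest): starting from the 21.5×4 cube (86.00 mm²), the r=10.5 cylinder at (-1.5, 13.5) partially overlaps it — only the 0.67 mm² overlap (of its 330.75 mm²) is removed, clipping the outline — area = 85.33 mm²; (rotated 60° about Z; rotation is an isometry so areas/perimeters/island counts are preserved). Checking containment: the cross-section at z = 16.32 is a subset of the cross-section at z = 7.04.

entirely on top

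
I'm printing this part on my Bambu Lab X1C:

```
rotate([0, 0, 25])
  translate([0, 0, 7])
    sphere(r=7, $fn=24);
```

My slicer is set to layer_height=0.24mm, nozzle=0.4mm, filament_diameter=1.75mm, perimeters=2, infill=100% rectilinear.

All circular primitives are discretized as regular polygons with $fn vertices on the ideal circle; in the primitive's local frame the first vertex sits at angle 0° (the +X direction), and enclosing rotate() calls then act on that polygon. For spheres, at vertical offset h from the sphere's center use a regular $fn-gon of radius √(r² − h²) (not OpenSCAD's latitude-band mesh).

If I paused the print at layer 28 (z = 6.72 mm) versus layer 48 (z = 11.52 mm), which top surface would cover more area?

Layer 28 (z = 6.72): the r=7 sphere slices to a regular 24-gon of circumradius 6.994 (√(r²−h²) with h=0.28 from center) (area = (24/2)·6.994²·sin(360°/24) = 151.94 mm²); (whole slice rotated 25° about Z — lengths, areas and connectivity unchanged). So its area = 151.94 mm². Layer 48 (z = 11.52): the r=7 sphere slices to a regular 24-gon of circumradius 5.345 (√(r²−h²) with h=4.52 from center) (area = (24/2)·5.345²·sin(360°/24) = 88.73 mm²); (whole slice rotated 25° about Z — lengths, areas and connectivity unchanged). So its area = 88.73 mm². Layer 28 is larger (151.94 vs 88.73 mm²).

layer 28 (z = 6.72 mm)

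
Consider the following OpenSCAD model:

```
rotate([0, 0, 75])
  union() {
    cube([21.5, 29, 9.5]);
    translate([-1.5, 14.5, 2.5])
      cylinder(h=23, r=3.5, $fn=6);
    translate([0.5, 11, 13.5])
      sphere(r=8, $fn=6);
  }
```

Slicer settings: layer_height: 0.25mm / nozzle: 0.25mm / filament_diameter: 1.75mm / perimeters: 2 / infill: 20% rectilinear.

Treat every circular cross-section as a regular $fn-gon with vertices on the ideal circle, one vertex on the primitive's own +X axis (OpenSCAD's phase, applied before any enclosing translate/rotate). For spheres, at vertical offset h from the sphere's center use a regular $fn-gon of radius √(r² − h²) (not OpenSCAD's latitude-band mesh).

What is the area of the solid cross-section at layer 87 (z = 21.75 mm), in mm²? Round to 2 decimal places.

At z = 21.75 mm: the cube does not reach this height (z outside [0, 9.5]); the cylinder at (-1.5, 14.5): section is a regular 6-gon, circumradius r=3.5 (area = (6/2)·3.500²·sin(360°/6) = 31.83 mm²); the sphere at (0.5, 11) does not reach this height (|z−center|=8.250 > r=8); Merging all regions: only the r=3.5 cylinder at (-1.5, 14.5) is present, so the union is just that shape — area = 31.83 mm²; (whole slice rotated 75° about Z — lengths, areas and connectivity unchanged). Overall, the cross-section is a single solid region. Net area = 31.83 mm².

31.83 mm²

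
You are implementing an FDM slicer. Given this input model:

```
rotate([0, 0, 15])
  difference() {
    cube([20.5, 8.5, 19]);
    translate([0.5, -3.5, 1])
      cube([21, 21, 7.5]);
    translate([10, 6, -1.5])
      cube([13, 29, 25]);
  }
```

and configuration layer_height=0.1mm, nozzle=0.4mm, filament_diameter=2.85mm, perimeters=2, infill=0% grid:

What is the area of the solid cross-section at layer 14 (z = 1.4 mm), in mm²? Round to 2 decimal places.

At z = 1.4 mm: the cube (footprint 20.5×8.5) is included at this height (area 174.25 mm²); the 21×21 cube at (0.5, -3.5) contributes its full rectangle (area 441.00 mm²); the cube at (10, 6) (footprint 13×29) is included at this height (area 377.00 mm²); Subtracting the remaining from the first: starting from the 20.5×8.5 cube (174.25 mm²), the 21×21 cube at (0.5, -3.5) partially overlaps it — only the 170.00 mm² overlap (of its 441.00 mm²) is removed, clipping the outline; the 13×29 cube at (10, 6) misses the remaining region (no effect) — area = 4.25 mm²; (rotated 15° about Z; rotation is an isometry so areas/perimeters/island counts are preserved). Overall, the cross-section is a single solid region. Net area = 4.25 mm².

4.25 mm²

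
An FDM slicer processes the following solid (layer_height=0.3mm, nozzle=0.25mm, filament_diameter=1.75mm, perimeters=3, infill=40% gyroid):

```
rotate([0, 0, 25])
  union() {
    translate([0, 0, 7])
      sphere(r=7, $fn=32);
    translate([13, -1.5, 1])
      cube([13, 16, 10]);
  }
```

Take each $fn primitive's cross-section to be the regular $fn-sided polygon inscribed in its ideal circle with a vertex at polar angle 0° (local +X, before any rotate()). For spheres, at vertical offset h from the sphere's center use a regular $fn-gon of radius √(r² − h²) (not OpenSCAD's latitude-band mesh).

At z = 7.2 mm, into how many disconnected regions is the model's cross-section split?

2

At z = 7.2 mm: the r=7 sphere contributes a regular 32-gon of circumradius √(7²−0.2²) = 6.997; the cube at (13, -1.5) is present — its section is the full 13×16 rectangle; Merging all regions: the 2 present regions are separate (no shared area or edge), so areas and boundary lengths simply add and each stays a separate island — 2 connected regions; (whole slice rotated 25° about Z — lengths, areas and connectivity unchanged). The result has 2 disconnected regions.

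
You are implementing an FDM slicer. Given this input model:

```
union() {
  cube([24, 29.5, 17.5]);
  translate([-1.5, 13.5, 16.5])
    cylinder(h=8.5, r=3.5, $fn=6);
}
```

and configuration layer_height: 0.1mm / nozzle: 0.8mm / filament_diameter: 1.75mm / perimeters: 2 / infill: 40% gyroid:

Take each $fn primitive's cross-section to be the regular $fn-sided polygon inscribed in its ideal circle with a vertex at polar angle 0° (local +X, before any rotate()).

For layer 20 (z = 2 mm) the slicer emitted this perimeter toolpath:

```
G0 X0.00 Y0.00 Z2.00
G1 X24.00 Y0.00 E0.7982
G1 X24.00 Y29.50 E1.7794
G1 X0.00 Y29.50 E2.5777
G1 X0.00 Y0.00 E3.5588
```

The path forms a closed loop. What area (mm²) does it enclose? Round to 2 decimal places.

708.00 mm²

Apply the shoelace formula to the sequence of (X, Y) vertices; enclosed area = 708.00 mm².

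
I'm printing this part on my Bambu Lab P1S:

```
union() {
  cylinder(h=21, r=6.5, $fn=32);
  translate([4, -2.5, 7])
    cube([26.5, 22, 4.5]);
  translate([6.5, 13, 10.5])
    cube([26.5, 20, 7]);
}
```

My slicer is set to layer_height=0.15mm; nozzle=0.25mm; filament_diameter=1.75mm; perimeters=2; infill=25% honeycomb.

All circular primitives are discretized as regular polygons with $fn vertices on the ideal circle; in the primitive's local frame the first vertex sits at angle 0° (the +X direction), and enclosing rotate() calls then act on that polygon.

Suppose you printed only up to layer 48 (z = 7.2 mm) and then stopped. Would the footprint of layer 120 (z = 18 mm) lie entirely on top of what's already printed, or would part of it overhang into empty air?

Compare the two slices. At z = 7.2: the cylinder: section is a regular 32-gon, circumradius r=6.5 (area = (32/2)·6.500²·sin(360°/32) = 131.88 mm²); the 26.5×22 cube at (4, -2.5) contributes its full rectangle (area 583.00 mm²); the cube at (6.5, 13) is absent (z outside [10.5, 17.5]); Taking the union: the regions partially overlap — summed areas 714.88 mm² minus the doubly-counted overlap 14.60 mm² gives 700.29 mm² — area = 700.29 mm². At z = 18: the r=6.5 cylinder contributes a regular 32-gon of circumradius 6.5 (area = (32/2)·6.500²·sin(360°/32) = 131.88 mm²); the cube at (4, -2.5) is not intersected at this z (z outside [7, 11.5]); the cube at (6.5, 13) is absent (z outside [10.5, 17.5]); Merging all regions: only the r=6.5 cylinder is present, so the union is just that shape — area = 131.88 mm². Checking containment: the cross-section at z = 18 is a subset of the cross-section at z = 7.2.

entirely on top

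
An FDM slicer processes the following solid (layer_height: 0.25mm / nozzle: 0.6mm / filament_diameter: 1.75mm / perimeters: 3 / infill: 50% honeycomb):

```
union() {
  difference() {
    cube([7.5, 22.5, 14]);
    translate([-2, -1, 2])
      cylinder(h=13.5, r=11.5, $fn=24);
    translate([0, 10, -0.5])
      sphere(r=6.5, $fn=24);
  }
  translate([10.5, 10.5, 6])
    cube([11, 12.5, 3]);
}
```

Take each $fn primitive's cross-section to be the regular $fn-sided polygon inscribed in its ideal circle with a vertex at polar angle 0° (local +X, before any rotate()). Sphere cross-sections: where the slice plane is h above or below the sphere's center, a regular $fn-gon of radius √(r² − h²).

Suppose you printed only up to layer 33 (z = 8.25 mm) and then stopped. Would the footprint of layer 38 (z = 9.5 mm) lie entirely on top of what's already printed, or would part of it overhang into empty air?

Compare the two slices. At z = 8.25: the 7.5×22.5 cube contributes its full rectangle (area 168.75 mm²); the r=11.5 cylinder at (-2, -1) contributes a regular 24-gon of circumradius 11.5 (area = (24/2)·11.500²·sin(360°/24) = 410.75 mm²); the sphere at (0, 10) is not intersected at this z (|z−center|=8.750 > r=6.5); Taking the first minus the rest: starting from the 7.5×22.5 cube (168.75 mm²), the r=11.5 cylinder at (-2, -1) partially overlaps it — only the 64.08 mm² overlap (of its 410.75 mm²) is removed, clipping the outline — area = 104.67 mm²; the cube at (10.5, 10.5) (footprint 11×12.5) is included at this height (area 137.50 mm²); Merging all regions: the 2 present regions are separate (no shared area or edge), so areas and boundary lengths simply add and each stays a separate island — area = 242.17 mm². At z = 9.5: the cube (footprint 7.5×22.5) is included at this height (area 168.75 mm²); the r=11.5 cylinder at (-2, -1) gives a regular 24-gon of circumradius 11.5 (constant along its height) (area = (24/2)·11.500²·sin(360°/24) = 410.75 mm²); the sphere at (0, 10) does not reach this height (|z−center|=10.000 > r=6.5); Taking the first minus the rest: starting from the 7.5×22.5 cube (168.75 mm²), the r=11.5 cylinder at (-2, -1) partially overlaps it — only the 64.08 mm² overlap (of its 410.75 mm²) is removed, clipping the outline — area = 104.67 mm²; the cube at (10.5, 10.5) is absent (z outside [6, 9]); Combining (union): only that combined region is present, so the union is just that shape — area = 104.67 mm². Checking containment: the cross-section at z = 9.5 is a subset of the cross-section at z = 8.25.

entirely on top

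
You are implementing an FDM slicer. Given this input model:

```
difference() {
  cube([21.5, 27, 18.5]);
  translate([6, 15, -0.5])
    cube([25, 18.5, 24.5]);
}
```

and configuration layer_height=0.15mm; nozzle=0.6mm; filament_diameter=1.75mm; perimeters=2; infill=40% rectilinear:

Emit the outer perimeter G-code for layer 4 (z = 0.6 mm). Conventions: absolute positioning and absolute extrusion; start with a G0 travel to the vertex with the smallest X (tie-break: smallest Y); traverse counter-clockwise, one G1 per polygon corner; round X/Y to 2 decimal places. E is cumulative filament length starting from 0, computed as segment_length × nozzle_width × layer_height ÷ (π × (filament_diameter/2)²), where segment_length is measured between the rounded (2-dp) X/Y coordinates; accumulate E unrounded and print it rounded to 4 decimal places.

At z = 0.6 mm: the 21.5×27 cube contributes its full rectangle; the cube at (6, 15) is present — its section is the full 25×18.5 rectangle; Subtracting the remaining from the first: starting from the 21.5×27 cube, the 25×18.5 cube at (6, 15) partially overlaps it — only the 186.00 mm² overlap (of its 462.50 mm²) is removed, clipping the outline — 1 connected region. The outline is a single polygon with 6 vertices. Extrusion per mm of travel: 0.6 × 0.15 / (π × 0.875²) = 0.037418. Accumulating E over each segment gives final E = 3.6295.

G0 X0.00 Y0.00 Z0.60
G1 X21.50 Y0.00 E0.8045
G1 X21.50 Y15.00 E1.3657
G1 X6.00 Y15.00 E1.9457
G1 X6.00 Y27.00 E2.3947
G1 X0.00 Y27.00 E2.6192
G1 X0.00 Y0.00 E3.6295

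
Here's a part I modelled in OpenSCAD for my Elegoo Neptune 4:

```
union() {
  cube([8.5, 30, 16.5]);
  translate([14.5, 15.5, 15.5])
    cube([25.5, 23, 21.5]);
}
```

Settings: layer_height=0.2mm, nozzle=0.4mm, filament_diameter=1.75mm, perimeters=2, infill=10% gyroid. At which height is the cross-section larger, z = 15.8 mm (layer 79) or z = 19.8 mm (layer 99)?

Layer 79 (z = 15.8): the cube (footprint 8.5×30) is included at this height (area 255.00 mm²); the cube at (14.5, 15.5) is present — its section is the full 25.5×23 rectangle (area 586.50 mm²); Combining (union): the 2 present regions are separate (no shared area or edge), so areas and boundary lengths simply add and each stays a separate island — area = 841.50 mm². So its area = 841.50 mm². Layer 99 (z = 19.8): the cube is absent (z outside [0, 16.5]); the 25.5×23 cube at (14.5, 15.5) contributes its full rectangle (area 586.50 mm²); Taking the union: only the 25.5×23 cube at (14.5, 15.5) is present, so the union is just that shape — area = 586.50 mm². So its area = 586.50 mm². Layer 79 is larger (841.50 vs 586.50 mm²).

layer 79 (z = 15.8 mm)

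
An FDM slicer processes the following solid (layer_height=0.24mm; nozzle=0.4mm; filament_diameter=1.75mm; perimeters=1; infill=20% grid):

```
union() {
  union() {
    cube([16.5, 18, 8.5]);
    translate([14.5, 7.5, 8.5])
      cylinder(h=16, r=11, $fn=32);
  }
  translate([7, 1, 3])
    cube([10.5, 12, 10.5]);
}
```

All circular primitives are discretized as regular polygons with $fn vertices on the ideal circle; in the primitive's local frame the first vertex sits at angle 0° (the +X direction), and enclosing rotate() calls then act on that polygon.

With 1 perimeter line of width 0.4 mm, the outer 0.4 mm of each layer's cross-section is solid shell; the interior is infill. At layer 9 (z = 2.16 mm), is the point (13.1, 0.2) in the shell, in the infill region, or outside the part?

shell

At z = 2.16 mm: the cube is present — its section is the full 16.5×18 rectangle; the cylinder at (14.5, 7.5) does not reach this height (z outside [8.5, 24.5]); Merging all regions: only the 16.5×18 cube is present, so the union is just that shape — 1 connected region; the cube at (7, 1) is not intersected at this z (z outside [3, 13.5]); Merging all regions: only the result so far is present, so the union is just that shape — 1 connected region. Overall, the cross-section is a single solid region. The nearest boundary edge runs (0.00, 0.00)→(16.50, 0.00); distance from the point to it = 0.20 mm. The point is inside the cross-section, 0.20 mm from the nearest boundary — within the 0.4 mm shell band (1 × 0.4).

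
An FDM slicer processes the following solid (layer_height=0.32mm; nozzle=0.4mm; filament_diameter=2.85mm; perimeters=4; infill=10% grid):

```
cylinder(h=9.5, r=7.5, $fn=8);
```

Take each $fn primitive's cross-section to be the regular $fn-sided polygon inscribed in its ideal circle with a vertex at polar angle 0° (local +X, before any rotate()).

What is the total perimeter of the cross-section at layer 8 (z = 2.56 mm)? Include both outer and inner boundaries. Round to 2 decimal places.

45.92 mm

At z = 2.56 mm: the r=7.5 cylinder contributes a regular 8-gon of circumradius 7.5 (perimeter = 2·8·7.500·sin(180°/8) = 45.92 mm). Overall, the cross-section is a single solid region. Total boundary length (outer) = 45.92 mm.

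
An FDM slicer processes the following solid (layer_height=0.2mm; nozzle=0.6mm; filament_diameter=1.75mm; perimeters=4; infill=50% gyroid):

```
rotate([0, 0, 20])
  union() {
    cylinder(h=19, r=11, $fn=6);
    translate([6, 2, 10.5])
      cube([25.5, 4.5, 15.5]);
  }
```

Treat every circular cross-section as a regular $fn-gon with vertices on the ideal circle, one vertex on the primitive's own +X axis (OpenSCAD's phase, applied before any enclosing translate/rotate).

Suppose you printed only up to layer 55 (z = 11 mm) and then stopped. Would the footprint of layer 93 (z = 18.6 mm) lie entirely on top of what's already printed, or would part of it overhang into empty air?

entirely on top

Compare the two slices. At z = 11: the r=11 cylinder gives a regular 6-gon of circumradius 11 (constant along its height) (area = (6/2)·11.000²·sin(360°/6) = 314.37 mm²); the cube at (6, 2) is present — its section is the full 25.5×4.5 rectangle (area 114.75 mm²); Merging all regions: the regions partially overlap — summed areas 429.12 mm² minus the doubly-counted overlap 11.46 mm² gives 417.66 mm² — area = 417.66 mm²; (whole slice rotated 20° about Z — lengths, areas and connectivity unchanged). At z = 18.6: the cylinder: section is a regular 6-gon, circumradius r=11 (area = (6/2)·11.000²·sin(360°/6) = 314.37 mm²); the 25.5×4.5 cube at (6, 2) contributes its full rectangle (area 114.75 mm²); Merging all regions: the regions partially overlap — summed areas 429.12 mm² minus the doubly-counted overlap 11.46 mm² gives 417.66 mm² — area = 417.66 mm²; (rotated 20° about Z; rotation is an isometry so areas/perimeters/island counts are preserved). Checking containment: the cross-section at z = 18.6 is a subset of the cross-section at z = 11.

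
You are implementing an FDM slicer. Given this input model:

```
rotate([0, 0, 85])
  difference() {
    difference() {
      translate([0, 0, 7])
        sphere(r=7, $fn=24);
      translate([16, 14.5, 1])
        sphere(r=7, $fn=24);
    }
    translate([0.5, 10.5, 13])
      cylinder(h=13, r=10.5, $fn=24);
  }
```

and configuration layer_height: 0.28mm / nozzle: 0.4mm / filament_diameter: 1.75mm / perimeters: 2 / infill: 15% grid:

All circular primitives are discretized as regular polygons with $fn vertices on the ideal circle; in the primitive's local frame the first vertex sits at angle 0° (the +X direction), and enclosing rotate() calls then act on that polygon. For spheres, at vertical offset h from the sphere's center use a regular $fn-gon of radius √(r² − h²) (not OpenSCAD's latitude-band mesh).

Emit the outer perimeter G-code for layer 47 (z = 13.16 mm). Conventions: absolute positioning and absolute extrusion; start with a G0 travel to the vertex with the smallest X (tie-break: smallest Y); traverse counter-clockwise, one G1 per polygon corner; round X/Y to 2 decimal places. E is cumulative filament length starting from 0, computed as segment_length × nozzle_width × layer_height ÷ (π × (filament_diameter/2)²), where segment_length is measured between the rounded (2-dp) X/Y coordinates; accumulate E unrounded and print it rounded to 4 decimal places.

At z = 13.16 mm: the sphere: section is a regular 24-gon, circumradius = √(r²−h²) = √(7²−6.16²) = 3.325; the sphere at (16, 14.5) is absent (|z−center|=12.160 > r=7); Taking the first minus the rest: none of the subtracted shapes is present at this height, so the r=7 sphere is unchanged — 1 connected region; the r=10.5 cylinder at (0.5, 10.5) gives a regular 24-gon of circumradius 10.5 (constant along its height); Subtracting the remaining from the first: starting from the result so far, the r=10.5 cylinder at (0.5, 10.5) partially overlaps it — only the 15.56 mm² overlap (of its 342.42 mm²) is removed, clipping the outline — 1 connected region; (rotated 85° about Z; rotation is an isometry so areas/perimeters/island counts are preserved). The outline is a single polygon with 18 vertices. Extrusion per mm of travel: 0.4 × 0.28 / (π × 0.875²) = 0.046564. Accumulating E over each segment gives final E = 0.8475.

G0 X-1.05 Y-3.14 Z13.16
G1 X-0.29 Y-3.31 E0.0363
G1 X0.58 Y-3.27 E0.0768
G1 X1.41 Y-3.01 E0.1173
G1 X2.14 Y-2.55 E0.1575
G1 X2.72 Y-1.91 E0.1977
G1 X3.12 Y-1.14 E0.2381
G1 X3.31 Y-0.29 E0.2787
G1 X3.27 Y0.58 E0.3192
G1 X3.01 Y1.41 E0.3597
G1 X2.55 Y2.14 E0.3999
G1 X1.91 Y2.72 E0.4401
G1 X1.14 Y3.12 E0.4805
G1 X0.29 Y3.31 E0.5211
G1 X-0.09 Y3.30 E0.5388
G1 X-0.08 Y3.24 E0.5416
G1 X0.04 Y0.50 E0.6693
G1 X-0.55 Y-2.18 E0.7971
G1 X-1.05 Y-3.14 E0.8475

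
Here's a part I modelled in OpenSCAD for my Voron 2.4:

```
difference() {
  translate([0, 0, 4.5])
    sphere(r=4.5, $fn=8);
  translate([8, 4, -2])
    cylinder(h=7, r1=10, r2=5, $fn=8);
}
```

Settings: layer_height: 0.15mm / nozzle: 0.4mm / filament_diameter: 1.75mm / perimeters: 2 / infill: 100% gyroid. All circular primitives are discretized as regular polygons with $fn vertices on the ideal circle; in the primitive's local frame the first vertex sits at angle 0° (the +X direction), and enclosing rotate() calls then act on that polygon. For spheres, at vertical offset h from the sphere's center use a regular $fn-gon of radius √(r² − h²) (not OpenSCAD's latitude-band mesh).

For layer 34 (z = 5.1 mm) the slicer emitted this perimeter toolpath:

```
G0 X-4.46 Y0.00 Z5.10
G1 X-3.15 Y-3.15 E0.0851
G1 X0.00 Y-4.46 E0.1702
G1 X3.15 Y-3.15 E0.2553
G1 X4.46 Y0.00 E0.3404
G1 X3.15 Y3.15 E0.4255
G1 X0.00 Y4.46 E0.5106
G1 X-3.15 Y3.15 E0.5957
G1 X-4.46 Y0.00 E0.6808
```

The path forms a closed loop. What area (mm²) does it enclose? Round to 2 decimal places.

Apply the shoelace formula to the sequence of (X, Y) vertices; enclosed area = 56.20 mm².

56.20 mm²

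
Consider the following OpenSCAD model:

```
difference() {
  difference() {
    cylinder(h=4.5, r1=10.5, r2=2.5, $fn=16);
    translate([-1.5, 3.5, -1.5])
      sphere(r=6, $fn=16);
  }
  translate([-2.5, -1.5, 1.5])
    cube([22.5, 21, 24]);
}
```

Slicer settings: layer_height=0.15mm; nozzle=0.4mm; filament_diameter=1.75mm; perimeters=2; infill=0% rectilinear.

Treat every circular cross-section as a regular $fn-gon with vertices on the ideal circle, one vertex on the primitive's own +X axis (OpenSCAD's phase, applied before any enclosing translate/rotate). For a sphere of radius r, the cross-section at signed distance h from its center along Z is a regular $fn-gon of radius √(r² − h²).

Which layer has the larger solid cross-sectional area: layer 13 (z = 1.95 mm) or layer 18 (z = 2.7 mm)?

Layer 13 (z = 1.95): the cone (r1=10.5→r2=2.5) has section circumradius 7.033 here — a regular 16-gon (area = (16/2)·7.033²·sin(360°/16) = 151.44 mm²); the sphere at (-1.5, 3.5): section is a regular 16-gon, circumradius = √(r²−h²) = √(6²−3.45²) = 4.909 (area = (16/2)·4.909²·sin(360°/16) = 73.77 mm²); Taking the first minus the rest: starting from the cone (151.44 mm²), the r=6 sphere at (-1.5, 3.5) partially overlaps it — only the 61.12 mm² overlap (of its 73.77 mm²) is removed, clipping the outline — area = 90.32 mm²; the cube at (-2.5, -1.5) (footprint 22.5×21) is included at this height (area 472.50 mm²); After the difference (first − rest): starting from the result so far (90.32 mm²), the 22.5×21 cube at (-2.5, -1.5) partially overlaps it — only the 27.70 mm² overlap (of its 472.50 mm²) is removed, clipping the outline — area = 62.62 mm². So its area = 62.62 mm². Layer 18 (z = 2.7): the cone (r1=10.5→r2=2.5) has section circumradius 5.700 here — a regular 16-gon (area = (16/2)·5.700²·sin(360°/16) = 99.47 mm²); the r=6 sphere at (-1.5, 3.5) slices to a regular 16-gon of circumradius 4.285 (√(r²−h²) with h=4.2 from center) (area = (16/2)·4.285²·sin(360°/16) = 56.21 mm²); After the difference (first − rest): starting from the cone (99.47 mm²), the r=6 sphere at (-1.5, 3.5) partially overlaps it — only the 38.54 mm² overlap (of its 56.21 mm²) is removed, clipping the outline — area = 60.93 mm²; the cube at (-2.5, -1.5) is present — its section is the full 22.5×21 rectangle (area 472.50 mm²); Subtracting the remaining from the first: starting from that combined region (60.93 mm²), the 22.5×21 cube at (-2.5, -1.5) partially overlaps it — only the 22.40 mm² overlap (of its 472.50 mm²) is removed, clipping the outline — area = 38.53 mm². So its area = 38.53 mm². Layer 13 is larger (62.62 vs 38.53 mm²).

layer 13 (z = 1.95 mm)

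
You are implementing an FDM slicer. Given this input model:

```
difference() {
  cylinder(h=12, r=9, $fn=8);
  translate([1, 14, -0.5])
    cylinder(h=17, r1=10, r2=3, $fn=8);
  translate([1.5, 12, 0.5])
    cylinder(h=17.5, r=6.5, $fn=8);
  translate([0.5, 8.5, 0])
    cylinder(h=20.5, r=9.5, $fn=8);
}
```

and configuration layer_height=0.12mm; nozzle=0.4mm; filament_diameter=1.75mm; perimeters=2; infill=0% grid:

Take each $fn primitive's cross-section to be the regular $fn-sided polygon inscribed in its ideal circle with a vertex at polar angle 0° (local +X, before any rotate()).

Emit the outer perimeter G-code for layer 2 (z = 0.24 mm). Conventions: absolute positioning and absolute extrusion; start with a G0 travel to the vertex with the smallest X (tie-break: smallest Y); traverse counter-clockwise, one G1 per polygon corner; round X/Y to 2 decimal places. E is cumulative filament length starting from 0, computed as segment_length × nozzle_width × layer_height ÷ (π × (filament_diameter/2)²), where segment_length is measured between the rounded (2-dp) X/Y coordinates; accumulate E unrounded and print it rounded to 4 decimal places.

At z = 0.24 mm: the r=9 cylinder contributes a regular 8-gon of circumradius 9; the cone at (1, 14) (r1=10→r2=3) has section circumradius 9.695 here — a regular 8-gon; the cylinder at (1.5, 12) is not intersected at this z (z outside [0.5, 18]); the r=9.5 cylinder at (0.5, 8.5) contributes a regular 8-gon of circumradius 9.5; Subtracting the remaining from the first: starting from the r=9 cylinder, the cone at (1, 14) partially overlaps it — only the 26.40 mm² overlap (of its 265.87 mm²) is removed, clipping the outline; the r=9.5 cylinder at (0.5, 8.5) partially overlaps it — only the 72.89 mm² overlap (of its 255.27 mm²) is removed, clipping the outline — 1 connected region. The outline is a single polygon with 10 vertices. Extrusion per mm of travel: 0.4 × 0.12 / (π × 0.875²) = 0.019956. Accumulating E over each segment gives final E = 1.0779.

G0 X-9.00 Y0.00 Z0.24
G1 X-6.36 Y-6.36 E0.1374
G1 X0.00 Y-9.00 E0.2748
G1 X6.36 Y-6.36 E0.4123
G1 X9.00 Y0.00 E0.5497
G1 X7.74 Y3.04 E0.6154
G1 X7.22 Y1.78 E0.6426
G1 X0.50 Y-1.00 E0.7877
G1 X-6.22 Y1.78 E0.9328
G1 X-7.24 Y4.25 E0.9861
G1 X-9.00 Y0.00 E1.0779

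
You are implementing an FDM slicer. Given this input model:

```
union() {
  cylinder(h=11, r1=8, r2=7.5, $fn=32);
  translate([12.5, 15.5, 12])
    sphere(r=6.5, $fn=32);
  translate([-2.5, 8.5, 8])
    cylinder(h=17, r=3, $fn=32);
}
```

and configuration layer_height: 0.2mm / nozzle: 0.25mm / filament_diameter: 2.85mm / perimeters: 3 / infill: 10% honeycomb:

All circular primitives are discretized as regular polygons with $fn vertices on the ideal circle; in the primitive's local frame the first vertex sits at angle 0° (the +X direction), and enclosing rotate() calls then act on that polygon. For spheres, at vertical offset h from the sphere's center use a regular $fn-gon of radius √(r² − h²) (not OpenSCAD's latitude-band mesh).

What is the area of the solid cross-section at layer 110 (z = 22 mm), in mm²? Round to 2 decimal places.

At z = 22 mm: the cone is absent (z outside [0, 11]); the sphere at (12.5, 15.5) is absent (|z−center|=10.000 > r=6.5); the r=3 cylinder at (-2.5, 8.5) gives a regular 32-gon of circumradius 3 (constant along its height) (area = (32/2)·3.000²·sin(360°/32) = 28.09 mm²); Merging all regions: only the r=3 cylinder at (-2.5, 8.5) is present, so the union is just that shape — area = 28.09 mm². Overall, the cross-section is a single solid region. Net area = 28.09 mm².

28.09 mm²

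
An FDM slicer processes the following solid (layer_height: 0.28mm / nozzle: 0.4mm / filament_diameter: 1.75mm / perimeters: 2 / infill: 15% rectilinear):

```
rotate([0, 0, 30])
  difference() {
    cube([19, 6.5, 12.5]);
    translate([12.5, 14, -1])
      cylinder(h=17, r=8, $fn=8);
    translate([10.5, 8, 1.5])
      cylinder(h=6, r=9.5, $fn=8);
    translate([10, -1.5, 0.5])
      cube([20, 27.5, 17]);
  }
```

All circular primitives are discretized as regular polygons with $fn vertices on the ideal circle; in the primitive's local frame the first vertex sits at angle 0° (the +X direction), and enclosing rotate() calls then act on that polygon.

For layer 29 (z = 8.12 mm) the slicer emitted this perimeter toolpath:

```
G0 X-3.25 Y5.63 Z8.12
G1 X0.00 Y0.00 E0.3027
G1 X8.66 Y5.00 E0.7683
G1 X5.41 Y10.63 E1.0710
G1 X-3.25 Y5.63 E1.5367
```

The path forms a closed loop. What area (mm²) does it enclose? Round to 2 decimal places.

Apply the shoelace formula to the sequence of (X, Y) vertices; enclosed area = 65.01 mm².

65.01 mm²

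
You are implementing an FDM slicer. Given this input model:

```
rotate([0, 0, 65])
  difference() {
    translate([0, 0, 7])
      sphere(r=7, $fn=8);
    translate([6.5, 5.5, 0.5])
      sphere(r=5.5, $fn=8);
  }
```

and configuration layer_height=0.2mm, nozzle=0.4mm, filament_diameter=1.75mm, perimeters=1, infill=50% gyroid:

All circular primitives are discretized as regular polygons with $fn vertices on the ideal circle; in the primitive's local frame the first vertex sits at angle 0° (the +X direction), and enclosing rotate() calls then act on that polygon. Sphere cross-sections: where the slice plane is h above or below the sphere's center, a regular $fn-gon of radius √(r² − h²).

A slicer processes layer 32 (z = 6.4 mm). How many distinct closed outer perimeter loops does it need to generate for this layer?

1

At z = 6.4 mm: the r=7 sphere contributes a regular 8-gon of circumradius √(7²−0.6²) = 6.974; the sphere at (6.5, 5.5) is absent (|z−center|=5.900 > r=5.5); After the difference (first − rest): none of the subtracted shapes is present at this height, so the r=7 sphere is unchanged — 1 connected region; (rotated 65° about Z; rotation is an isometry so areas/perimeters/island counts are preserved). The result has 1 disconnected region.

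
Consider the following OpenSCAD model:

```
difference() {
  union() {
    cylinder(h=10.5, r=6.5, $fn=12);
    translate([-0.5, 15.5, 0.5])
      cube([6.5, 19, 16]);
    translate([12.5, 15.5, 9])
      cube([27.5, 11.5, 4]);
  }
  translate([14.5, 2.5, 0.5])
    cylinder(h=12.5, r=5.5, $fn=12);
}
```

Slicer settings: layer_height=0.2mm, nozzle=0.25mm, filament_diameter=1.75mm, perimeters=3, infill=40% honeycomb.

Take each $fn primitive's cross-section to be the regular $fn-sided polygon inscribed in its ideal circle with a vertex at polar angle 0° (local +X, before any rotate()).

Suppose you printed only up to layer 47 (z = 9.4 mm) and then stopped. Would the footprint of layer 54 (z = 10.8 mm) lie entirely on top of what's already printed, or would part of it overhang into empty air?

Compare the two slices. At z = 9.4: the r=6.5 cylinder contributes a regular 12-gon of circumradius 6.5 (area = (12/2)·6.500²·sin(360°/12) = 126.75 mm²); the 6.5×19 cube at (-0.5, 15.5) contributes its full rectangle (area 123.50 mm²); the cube at (12.5, 15.5) is present — its section is the full 27.5×11.5 rectangle (area 316.25 mm²); Taking the union: the 3 present regions are separate (no shared area or edge), so areas and boundary lengths simply add and each stays a separate island — area = 566.50 mm²; the r=5.5 cylinder at (14.5, 2.5) contributes a regular 12-gon of circumradius 5.5 (area = (12/2)·5.500²·sin(360°/12) = 90.75 mm²); Subtracting the remaining from the first: starting from the result so far (566.50 mm²), the r=5.5 cylinder at (14.5, 2.5) misses the remaining region (no effect) — area = 566.50 mm². At z = 10.8: the cylinder is absent (z outside [0, 10.5]); the 6.5×19 cube at (-0.5, 15.5) contributes its full rectangle (area 123.50 mm²); the cube at (12.5, 15.5) (footprint 27.5×11.5) is included at this height (area 316.25 mm²); Taking the union: the 2 present regions are separate (no shared area or edge), so areas and boundary lengths simply add and each stays a separate island — area = 439.75 mm²; the cylinder at (14.5, 2.5): section is a regular 12-gon, circumradius r=5.5 (area = (12/2)·5.500²·sin(360°/12) = 90.75 mm²); After the difference (first − rest): starting from that combined region (439.75 mm²), the r=5.5 cylinder at (14.5, 2.5) misses the remaining region (no effect) — area = 439.75 mm². Checking containment: the cross-section at z = 10.8 is a subset of the cross-section at z = 9.4.

entirely on top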